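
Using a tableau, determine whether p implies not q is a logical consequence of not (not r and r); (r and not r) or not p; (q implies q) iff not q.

Yes

Initial set: {not (not r and r); ((r and not r) or not p); ((q implies q) iff not q); not (p implies not q)}.
not (p implies not q): α-rule — add p, not not q.
not (not r and r): β-rule — branch into not not r  //  not r.
  branch 1 (add not not r):
    ((r and not r) or not p): β-rule — branch into (r and not r)  //  not p.
      branch 1.1 (add (r and not r)):
        (r and not r): α-rule — add r, not r.
        × closes — contains both r and not r.
      branch 1.2 (add not p):
        × closes — contains both p and not p.
  branch 2 (add not r):
    ((r and not r) or not p): β-rule — branch into (r and not r)  //  not p.
      branch 2.1 (add (r and not r)):
        (r and not r): α-rule — add r, not r.
        × closes — contains both r and not r.
      branch 2.2 (add not p):
        × closes — contains both p and not p.
All 4 branches close.
Every branch closed, so the premises entail the conclusion.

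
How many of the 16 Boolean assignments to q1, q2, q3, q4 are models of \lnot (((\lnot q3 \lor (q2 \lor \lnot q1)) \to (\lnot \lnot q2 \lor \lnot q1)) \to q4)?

Initial set: {\lnot (((\lnot q3 \lor (q2 \lor \lnot q1)) \to (\lnot \lnot q2 \lor \lnot q1)) \to q4)}.
\lnot (((\lnot q3 \lor (q2 \lor \lnot q1)) \to (\lnot \lnot q2 \lor \lnot q1)) \to q4): α-rule — add ((\lnot q3 \lor (q2 \lor \lnot q1)) \to (\lnot \lnot q2 \lor \lnot q1)), \lnot q4.
((\lnot q3 \lor (q2 \lor \lnot q1)) \to (\lnot \lnot q2 \lor \lnot q1)): β-rule — branch into \lnot (\lnot q3 \lor (q2 \lor \lnot q1))  //  (\lnot \lnot q2 \lor \lnot q1).
  branch 1 (add \lnot (\lnot q3 \lor (q2 \lor \lnot q1))):
    \lnot (\lnot q3 \lor (q2 \lor \lnot q1)): α-rule — add \lnot \lnot q3, \lnot (q2 \lor \lnot q1).
    \lnot (q2 \lor \lnot q1): α-rule — add \lnot q2, \lnot \lnot q1.
    ○ open, literals {q1=T, q2=F, q3=T, q4=F}.
  branch 2 (add (\lnot \lnot q2 \lor \lnot q1)):
    (\lnot \lnot q2 \lor \lnot q1): β-rule — branch into \lnot \lnot q2  //  \lnot q1.
      branch 2.1 (add \lnot \lnot q2):
        \lnot \lnot q2: drop double negation, giving q2.
        ○ open, literals {q2=T, q4=F}.
      branch 2.2 (add \lnot q1):
        ○ open, literals {q1=F, q4=F}.
0 branches closed, 3 open.
Each open branch fixes some atoms; the unmentioned ones are free. Counting distinct full assignments: branch {q1=T, q2=F, q3=T, q4=F} (none free) contributes 1 new; branch {q2=T, q4=F} (q1, q3) contributes 4 new; branch {q1=F, q4=F} (q2, q3) contributes 2 new. Total: 7.

7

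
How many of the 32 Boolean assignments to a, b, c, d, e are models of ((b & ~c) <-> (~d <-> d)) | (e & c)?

Initial set: {(((b & ~c) <-> (~d <-> d)) | (e & c))}.
(((b & ~c) <-> (~d <-> d)) | (e & c)): β-rule — branch into ((b & ~c) <-> (~d <-> d))  //  (e & c).
  branch 1 (add ((b & ~c) <-> (~d <-> d))):
    ((b & ~c) <-> (~d <-> d)): β-rule — branch into (b & ~c), (~d <-> d)  //  ~(b & ~c), ~(~d <-> d).
      branch 1.1 (add (b & ~c), (~d <-> d)):
        (b & ~c): α-rule — add b, ~c.
        (~d <-> d): β-rule — branch into ~d, d  //  ~~d, ~d.
          branch 1.1.1 (add ~d, d):
            × closes — contains both d and ~d.
          branch 1.1.2 (add ~~d, ~d):
            × closes — contains both d and ~d.
      branch 1.2 (add ~(b & ~c), ~(~d <-> d)):
        ~(b & ~c): β-rule — branch into ~b  //  ~~c.
          branch 1.2.1 (add ~b):
            ~(~d <-> d): β-rule — branch into ~d, ~d  //  ~~d, d.
              branch 1.2.1.1 (add ~d, ~d):
                ○ open, literals {b=0, d=0}.
              branch 1.2.1.2 (add ~~d, d):
                ○ open, literals {b=0, d=1}.
          branch 1.2.2 (add ~~c):
            ~(~d <-> d): β-rule — branch into ~d, ~d  //  ~~d, d.
              branch 1.2.2.1 (add ~d, ~d):
                ○ open, literals {c=1, d=0}.
              branch 1.2.2.2 (add ~~d, d):
                ○ open, literals {c=1, d=1}.
  branch 2 (add (e & c)):
    (e & c): α-rule — add e, c.
    ○ open, literals {c=1, e=1}.
2 branches closed, 5 open.
Each open branch fixes some atoms; the unmentioned ones are free. Counting distinct full assignments: branch {b=0, d=0} (a, c, e) contributes 8 new; branch {b=0, d=1} (a, c, e) contributes 8 new; branch {c=1, d=0} (a, b, e) contributes 4 new; branch {c=1, d=1} (a, b, e) contributes 4 new; branch {c=1, e=1} (a, b, d) contributes 0 new. Total: 24.

24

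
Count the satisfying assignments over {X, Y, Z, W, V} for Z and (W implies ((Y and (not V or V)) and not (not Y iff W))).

Initial set: {T (Z and (W implies ((Y and (not V or V)) and not (not Y iff W))))}.
T (Z and (W implies ((Y and (not V or V)) and not (not Y iff W)))): α-rule — add T Z, T (W implies ((Y and (not V or V)) and not (not Y iff W))).
T (W implies ((Y and (not V or V)) and not (not Y iff W))): β-rule — branch into F W  //  T ((Y and (not V or V)) and not (not Y iff W)).
  branch 1 (add F W):
    ○ open, literals {W=0, Z=1}.
  branch 2 (add T ((Y and (not V or V)) and not (not Y iff W))):
    T ((Y and (not V or V)) and not (not Y iff W)): α-rule — add T (Y and (not V or V)), T not (not Y iff W).
    T (Y and (not V or V)): α-rule — add T Y, T (not V or V).
    T not (not Y iff W): β-rule — branch into T not Y, F W  //  F not Y, T W.
      branch 2.1 (add T not Y, F W):
        × closes — contains both Y and not Y.
      branch 2.2 (add F not Y, T W):
        T (not V or V): β-rule — branch into T not V  //  T V.
          branch 2.2.1 (add T not V):
            ○ open, literals {V=0, W=1, Y=1, Z=1}.
          branch 2.2.2 (add T V):
            ○ open, literals {V=1, W=1, Y=1, Z=1}.
1 branch closed, 3 open.
Each open branch fixes some atoms; the unmentioned ones are free. Counting distinct full assignments: branch {W=0, Z=1} (X, Y, V) contributes 8 new; branch {V=0, W=1, Y=1, Z=1} (X) contributes 2 new; branch {V=1, W=1, Y=1, Z=1} (X) contributes 2 new. Total: 12.

12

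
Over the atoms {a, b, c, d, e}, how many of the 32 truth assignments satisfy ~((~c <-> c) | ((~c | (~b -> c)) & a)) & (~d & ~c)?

4

Initial set: {(~((~c <-> c) | ((~c | (~b -> c)) & a)) & (~d & ~c))}.
(~((~c <-> c) | ((~c | (~b -> c)) & a)) & (~d & ~c)): α-rule — add ~((~c <-> c) | ((~c | (~b -> c)) & a)), (~d & ~c).
~((~c <-> c) | ((~c | (~b -> c)) & a)): α-rule — add ~(~c <-> c), ~((~c | (~b -> c)) & a).
(~d & ~c): α-rule — add ~d, ~c.
~(~c <-> c): β-rule — branch into ~c, ~c  //  ~~c, c.
  branch 1 (add ~c, ~c):
    ~((~c | (~b -> c)) & a): β-rule — branch into ~(~c | (~b -> c))  //  ~a.
      branch 1.1 (add ~(~c | (~b -> c))):
        ~(~c | (~b -> c)): α-rule — add ~~c, ~(~b -> c).
        × closes — contains both c and ~c.
      branch 1.2 (add ~a):
        ○ open, literals {a=F, c=F, d=F}.
  branch 2 (add ~~c, c):
    × closes — contains both c and ~c.
2 branches closed, 1 open.
Each open branch fixes some atoms; the unmentioned ones are free. Counting distinct full assignments: branch {a=F, c=F, d=F} (b, e) contributes 4 new. Total: 4.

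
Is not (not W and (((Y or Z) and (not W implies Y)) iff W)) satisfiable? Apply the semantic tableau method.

Initial set: {not (not W and (((Y or Z) and (not W implies Y)) iff W))}.
not (not W and (((Y or Z) and (not W implies Y)) iff W)): β-rule — branch into not not W  //  not (((Y or Z) and (not W implies Y)) iff W).
  branch 1 (add not not W):
    ○ open, literals {W=1}.
  branch 2 (add not (((Y or Z) and (not W implies Y)) iff W)):
    not (((Y or Z) and (not W implies Y)) iff W): β-rule — branch into ((Y or Z) and (not W implies Y)), not W  //  not ((Y or Z) and (not W implies Y)), W.
      branch 2.1 (add ((Y or Z) and (not W implies Y)), not W):
        ((Y or Z) and (not W implies Y)): α-rule — add (Y or Z), (not W implies Y).
        (Y or Z): β-rule — branch into Y  //  Z.
          branch 2.1.1 (add Y):
            (not W implies Y): β-rule — branch into not not W  //  Y.
              branch 2.1.1.1 (add not not W):
                × closes — contains both W and not W.
              branch 2.1.1.2 (add Y):
                ○ open, literals {W=0, Y=1}.
          branch 2.1.2 (add Z):
            (not W implies Y): β-rule — branch into not not W  //  Y.
              branch 2.1.2.1 (add not not W):
                × closes — contains both W and not W.
              branch 2.1.2.2 (add Y):
                ○ open, literals {W=0, Y=1, Z=1}.
      branch 2.2 (add not ((Y or Z) and (not W implies Y)), W):
        not ((Y or Z) and (not W implies Y)): β-rule — branch into not (Y or Z)  //  not (not W implies Y).
          branch 2.2.1 (add not (Y or Z)):
            not (Y or Z): α-rule — add not Y, not Z.
            ○ open, literals {W=1, Y=0, Z=0}.
          branch 2.2.2 (add not (not W implies Y)):
            not (not W implies Y): α-rule — add not W, not Y.
            × closes — contains both W and not W.
3 branches closed, 4 open.
An open branch gives a satisfying assignment: W=1.

Satisfiable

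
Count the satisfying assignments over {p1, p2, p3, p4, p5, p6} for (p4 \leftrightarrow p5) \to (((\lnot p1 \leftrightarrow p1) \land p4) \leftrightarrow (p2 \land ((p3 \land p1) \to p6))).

50

Initial set: {T ((p4 \leftrightarrow p5) \to (((\lnot p1 \leftrightarrow p1) \land p4) \leftrightarrow (p2 \land ((p3 \land p1) \to p6))))}.
T ((p4 \leftrightarrow p5) \to (((\lnot p1 \leftrightarrow p1) \land p4) \leftrightarrow (p2 \land ((p3 \land p1) \to p6)))): β-rule — branch into F (p4 \leftrightarrow p5)  //  T (((\lnot p1 \leftrightarrow p1) \land p4) \leftrightarrow (p2 \land ((p3 \land p1) \to p6))).
  branch 1 (add F (p4 \leftrightarrow p5)):
    F (p4 \leftrightarrow p5): β-rule — branch into T p4, F p5  //  F p4, T p5.
      branch 1.1 (add T p4, F p5):
        ○ open, literals {p4=T, p5=F}.
      branch 1.2 (add F p4, T p5):
        ○ open, literals {p4=F, p5=T}.
  branch 2 (add T (((\lnot p1 \leftrightarrow p1) \land p4) \leftrightarrow (p2 \land ((p3 \land p1) \to p6)))):
    T (((\lnot p1 \leftrightarrow p1) \land p4) \leftrightarrow (p2 \land ((p3 \land p1) \to p6))): β-rule — branch into T ((\lnot p1 \leftrightarrow p1) \land p4), T (p2 \land ((p3 \land p1) \to p6))  //  F ((\lnot p1 \leftrightarrow p1) \land p4), F (p2 \land ((p3 \land p1) \to p6)).
      branch 2.1 (add T ((\lnot p1 \leftrightarrow p1) \land p4), T (p2 \land ((p3 \land p1) \to p6))):
        T ((\lnot p1 \leftrightarrow p1) \land p4): α-rule — add T (\lnot p1 \leftrightarrow p1), T p4.
        T (p2 \land ((p3 \land p1) \to p6)): α-rule — add T p2, T ((p3 \land p1) \to p6).
        T (\lnot p1 \leftrightarrow p1): β-rule — branch into T \lnot p1, T p1  //  F \lnot p1, F p1.
          branch 2.1.1 (add T \lnot p1, T p1):
            × closes — contains both p1 and \lnot p1.
          branch 2.1.2 (add F \lnot p1, F p1):
            × closes — contains both p1 and \lnot p1.
      branch 2.2 (add F ((\lnot p1 \leftrightarrow p1) \land p4), F (p2 \land ((p3 \land p1) \to p6))):
        F ((\lnot p1 \leftrightarrow p1) \land p4): β-rule — branch into F (\lnot p1 \leftrightarrow p1)  //  F p4.
          branch 2.2.1 (add F (\lnot p1 \leftrightarrow p1)):
            F (p2 \land ((p3 \land p1) \to p6)): β-rule — branch into F p2  //  F ((p3 \land p1) \to p6).
              branch 2.2.1.1 (add F p2):
                F (\lnot p1 \leftrightarrow p1): β-rule — branch into T \lnot p1, F p1  //  F \lnot p1, T p1.
                  branch 2.2.1.1.1 (add T \lnot p1, F p1):
                    ○ open, literals {p1=F, p2=F}.
                  branch 2.2.1.1.2 (add F \lnot p1, T p1):
                    ○ open, literals {p1=T, p2=F}.
              branch 2.2.1.2 (add F ((p3 \land p1) \to p6)):
                F ((p3 \land p1) \to p6): α-rule — add T (p3 \land p1), F p6.
                T (p3 \land p1): α-rule — add T p3, T p1.
                F (\lnot p1 \leftrightarrow p1): β-rule — branch into T \lnot p1, F p1  //  F \lnot p1, T p1.
                  branch 2.2.1.2.1 (add T \lnot p1, F p1):
                    × closes — contains both p1 and \lnot p1.
                  branch 2.2.1.2.2 (add F \lnot p1, T p1):
                    ○ open, literals {p1=T, p3=T, p6=F}.
          branch 2.2.2 (add F p4):
            F (p2 \land ((p3 \land p1) \to p6)): β-rule — branch into F p2  //  F ((p3 \land p1) \to p6).
              branch 2.2.2.1 (add F p2):
                ○ open, literals {p2=F, p4=F}.
              branch 2.2.2.2 (add F ((p3 \land p1) \to p6)):
                F ((p3 \land p1) \to p6): α-rule — add T (p3 \land p1), F p6.
                T (p3 \land p1): α-rule — add T p3, T p1.
                ○ open, literals {p1=T, p3=T, p4=F, p6=F}.
3 branches closed, 7 open.
Each open branch fixes some atoms; the unmentioned ones are free. Counting distinct full assignments: branch {p4=T, p5=F} (p1, p2, p3, p6) contributes 16 new; branch {p4=F, p5=T} (p1, p2, p3, p6) contributes 16 new; branch {p1=F, p2=F} (p3, p4, p5, p6) contributes 8 new; branch {p1=T, p2=F} (p3, p4, p5, p6) contributes 8 new; branch {p1=T, p3=T, p6=F} (p2, p4, p5) contributes 2 new; branch {p2=F, p4=F} (p1, p3, p5, p6) contributes 0 new; branch {p1=T, p3=T, p4=F, p6=F} (p2, p5) contributes 0 new. Total: 50.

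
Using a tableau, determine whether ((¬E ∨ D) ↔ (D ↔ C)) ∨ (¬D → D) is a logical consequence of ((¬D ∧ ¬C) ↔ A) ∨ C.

No

Initial set: {(((¬D ∧ ¬C) ↔ A) ∨ C); ¬(((¬E ∨ D) ↔ (D ↔ C)) ∨ (¬D → D))}.
¬(((¬E ∨ D) ↔ (D ↔ C)) ∨ (¬D → D)): α-rule — add ¬((¬E ∨ D) ↔ (D ↔ C)), ¬(¬D → D).
¬(¬D → D): α-rule — add ¬D, ¬D.
(((¬D ∧ ¬C) ↔ A) ∨ C): β-rule — branch into ((¬D ∧ ¬C) ↔ A)  //  C.
  branch 1 (add ((¬D ∧ ¬C) ↔ A)):
    ¬((¬E ∨ D) ↔ (D ↔ C)): β-rule — branch into (¬E ∨ D), ¬(D ↔ C)  //  ¬(¬E ∨ D), (D ↔ C).
      branch 1.1 (add (¬E ∨ D), ¬(D ↔ C)):
        ((¬D ∧ ¬C) ↔ A): β-rule — branch into (¬D ∧ ¬C), A  //  ¬(¬D ∧ ¬C), ¬A.
          branch 1.1.1 (add (¬D ∧ ¬C), A):
            (¬D ∧ ¬C): α-rule — add ¬D, ¬C.
            (¬E ∨ D): β-rule — branch into ¬E  //  D.
              branch 1.1.1.1 (add ¬E):
                ¬(D ↔ C): β-rule — branch into D, ¬C  //  ¬D, C.
                  branch 1.1.1.1.1 (add D, ¬C):
                    × closes — contains both D and ¬D.
                  branch 1.1.1.1.2 (add ¬D, C):
                    × closes — contains both C and ¬C.
              branch 1.1.1.2 (add D):
                × closes — contains both D and ¬D.
          branch 1.1.2 (add ¬(¬D ∧ ¬C), ¬A):
            (¬E ∨ D): β-rule — branch into ¬E  //  D.
              branch 1.1.2.1 (add ¬E):
                ¬(D ↔ C): β-rule — branch into D, ¬C  //  ¬D, C.
                  branch 1.1.2.1.1 (add D, ¬C):
                    × closes — contains both D and ¬D.
                  branch 1.1.2.1.2 (add ¬D, C):
                    ¬(¬D ∧ ¬C): β-rule — branch into ¬¬D  //  ¬¬C.
                      branch 1.1.2.1.2.1 (add ¬¬D):
                        × closes — contains both D and ¬D.
                      branch 1.1.2.1.2.2 (add ¬¬C):
                        ○ open, literals {A=F, C=T, D=F, E=F}.
              branch 1.1.2.2 (add D):
                × closes — contains both D and ¬D.
      branch 1.2 (add ¬(¬E ∨ D), (D ↔ C)):
        ¬(¬E ∨ D): α-rule — add ¬¬E, ¬D.
        ((¬D ∧ ¬C) ↔ A): β-rule — branch into (¬D ∧ ¬C), A  //  ¬(¬D ∧ ¬C), ¬A.
          branch 1.2.1 (add (¬D ∧ ¬C), A):
            (¬D ∧ ¬C): α-rule — add ¬D, ¬C.
            (D ↔ C): β-rule — branch into D, C  //  ¬D, ¬C.
              branch 1.2.1.1 (add D, C):
                × closes — contains both D and ¬D.
              branch 1.2.1.2 (add ¬D, ¬C):
                ○ open, literals {A=T, C=F, D=F, E=T}.
          branch 1.2.2 (add ¬(¬D ∧ ¬C), ¬A):
            (D ↔ C): β-rule — branch into D, C  //  ¬D, ¬C.
              branch 1.2.2.1 (add D, C):
                × closes — contains both D and ¬D.
              branch 1.2.2.2 (add ¬D, ¬C):
                ¬(¬D ∧ ¬C): β-rule — branch into ¬¬D  //  ¬¬C.
                  branch 1.2.2.2.1 (add ¬¬D):
                    × closes — contains both D and ¬D.
                  branch 1.2.2.2.2 (add ¬¬C):
                    × closes — contains both C and ¬C.
  branch 2 (add C):
    ¬((¬E ∨ D) ↔ (D ↔ C)): β-rule — branch into (¬E ∨ D), ¬(D ↔ C)  //  ¬(¬E ∨ D), (D ↔ C).
      branch 2.1 (add (¬E ∨ D), ¬(D ↔ C)):
        (¬E ∨ D): β-rule — branch into ¬E  //  D.
          branch 2.1.1 (add ¬E):
            ¬(D ↔ C): β-rule — branch into D, ¬C  //  ¬D, C.
              branch 2.1.1.1 (add D, ¬C):
                × closes — contains both D and ¬D.
              branch 2.1.1.2 (add ¬D, C):
                ○ open, literals {C=T, D=F, E=F}.
          branch 2.1.2 (add D):
            × closes — contains both D and ¬D.
      branch 2.2 (add ¬(¬E ∨ D), (D ↔ C)):
        ¬(¬E ∨ D): α-rule — add ¬¬E, ¬D.
        (D ↔ C): β-rule — branch into D, C  //  ¬D, ¬C.
          branch 2.2.1 (add D, C):
            × closes — contains both D and ¬D.
          branch 2.2.2 (add ¬D, ¬C):
            × closes — contains both C and ¬C.
14 branches closed, 3 open.
An open branch gives a countermodel: A=F, C=T, D=F, E=F (unmentioned atoms arbitrary); the premises hold there but the conclusion fails.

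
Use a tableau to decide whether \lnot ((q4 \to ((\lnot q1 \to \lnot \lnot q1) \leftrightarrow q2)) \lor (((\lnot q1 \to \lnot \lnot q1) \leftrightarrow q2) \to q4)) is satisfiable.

Initial set: {T \lnot ((q4 \to ((\lnot q1 \to \lnot \lnot q1) \leftrightarrow q2)) \lor (((\lnot q1 \to \lnot \lnot q1) \leftrightarrow q2) \to q4))}.
T \lnot ((q4 \to ((\lnot q1 \to \lnot \lnot q1) \leftrightarrow q2)) \lor (((\lnot q1 \to \lnot \lnot q1) \leftrightarrow q2) \to q4)): α-rule — add F (q4 \to ((\lnot q1 \to \lnot \lnot q1) \leftrightarrow q2)), F (((\lnot q1 \to \lnot \lnot q1) \leftrightarrow q2) \to q4).
F (q4 \to ((\lnot q1 \to \lnot \lnot q1) \leftrightarrow q2)): α-rule — add T q4, F ((\lnot q1 \to \lnot \lnot q1) \leftrightarrow q2).
F (((\lnot q1 \to \lnot \lnot q1) \leftrightarrow q2) \to q4): α-rule — add T ((\lnot q1 \to \lnot \lnot q1) \leftrightarrow q2), F q4.
× closes — contains both q4 and \lnot q4.
All 1 branch closes.
Every branch closed; the formula is unsatisfiable.

Unsatisfiable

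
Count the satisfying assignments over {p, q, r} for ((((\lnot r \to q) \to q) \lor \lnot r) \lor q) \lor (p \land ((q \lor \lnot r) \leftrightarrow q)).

Initial set: {T (((((\lnot r \to q) \to q) \lor \lnot r) \lor q) \lor (p \land ((q \lor \lnot r) \leftrightarrow q)))}.
T (((((\lnot r \to q) \to q) \lor \lnot r) \lor q) \lor (p \land ((q \lor \lnot r) \leftrightarrow q))): β-rule — branch into T ((((\lnot r \to q) \to q) \lor \lnot r) \lor q)  //  T (p \land ((q \lor \lnot r) \leftrightarrow q)).
  branch 1 (add T ((((\lnot r \to q) \to q) \lor \lnot r) \lor q)):
    T ((((\lnot r \to q) \to q) \lor \lnot r) \lor q): β-rule — branch into T (((\lnot r \to q) \to q) \lor \lnot r)  //  T q.
      branch 1.1 (add T (((\lnot r \to q) \to q) \lor \lnot r)):
        T (((\lnot r \to q) \to q) \lor \lnot r): β-rule — branch into T ((\lnot r \to q) \to q)  //  T \lnot r.
          branch 1.1.1 (add T ((\lnot r \to q) \to q)):
            T ((\lnot r \to q) \to q): β-rule — branch into F (\lnot r \to q)  //  T q.
              branch 1.1.1.1 (add F (\lnot r \to q)):
                F (\lnot r \to q): α-rule — add T \lnot r, F q.
                ○ open, literals {q=false, r=false}.
              branch 1.1.1.2 (add T q):
                ○ open, literals {q=true}.
          branch 1.1.2 (add T \lnot r):
            ○ open, literals {r=false}.
      branch 1.2 (add T q):
        ○ open, literals {q=true}.
  branch 2 (add T (p \land ((q \lor \lnot r) \leftrightarrow q))):
    T (p \land ((q \lor \lnot r) \leftrightarrow q)): α-rule — add T p, T ((q \lor \lnot r) \leftrightarrow q).
    T ((q \lor \lnot r) \leftrightarrow q): β-rule — branch into T (q \lor \lnot r), T q  //  F (q \lor \lnot r), F q.
      branch 2.1 (add T (q \lor \lnot r), T q):
        T (q \lor \lnot r): β-rule — branch into T q  //  T \lnot r.
          branch 2.1.1 (add T q):
            ○ open, literals {p=true, q=true}.
          branch 2.1.2 (add T \lnot r):
            ○ open, literals {p=true, q=true, r=false}.
      branch 2.2 (add F (q \lor \lnot r), F q):
        F (q \lor \lnot r): α-rule — add F q, F \lnot r.
        ○ open, literals {p=true, q=false, r=true}.
0 branches closed, 7 open.
Each open branch fixes some atoms; the unmentioned ones are free. Counting distinct full assignments: branch {q=false, r=false} (p) contributes 2 new; branch {q=true} (p, r) contributes 4 new; branch {r=false} (p, q) contributes 0 new; branch {q=true} (p, r) contributes 0 new; branch {p=true, q=true} (r) contributes 0 new; branch {p=true, q=true, r=false} (none free) contributes 0 new; branch {p=true, q=false, r=true} (none free) contributes 1 new. Total: 7.

7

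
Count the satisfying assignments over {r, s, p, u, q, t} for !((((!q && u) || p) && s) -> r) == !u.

30

Initial set: {(!((((!q && u) || p) && s) -> r) == !u)}.
(!((((!q && u) || p) && s) -> r) == !u): β-rule — branch into !((((!q && u) || p) && s) -> r), !u  //  !!((((!q && u) || p) && s) -> r), !!u.
  branch 1 (add !((((!q && u) || p) && s) -> r), !u):
    !((((!q && u) || p) && s) -> r): α-rule — add (((!q && u) || p) && s), !r.
    (((!q && u) || p) && s): α-rule — add ((!q && u) || p), s.
    ((!q && u) || p): β-rule — branch into (!q && u)  //  p.
      branch 1.1 (add (!q && u)):
        (!q && u): α-rule — add !q, u.
        × closes — contains both u and !u.
      branch 1.2 (add p):
        ○ open, literals {p=1, r=0, s=1, u=0}.
  branch 2 (add !!((((!q && u) || p) && s) -> r), !!u):
    !!((((!q && u) || p) && s) -> r): β-rule — branch into !(((!q && u) || p) && s)  //  r.
      branch 2.1 (add !(((!q && u) || p) && s)):
        !(((!q && u) || p) && s): β-rule — branch into !((!q && u) || p)  //  !s.
          branch 2.1.1 (add !((!q && u) || p)):
            !((!q && u) || p): α-rule — add !(!q && u), !p.
            !(!q && u): β-rule — branch into !!q  //  !u.
              branch 2.1.1.1 (add !!q):
                ○ open, literals {p=0, q=1, u=1}.
              branch 2.1.1.2 (add !u):
                × closes — contains both u and !u.
          branch 2.1.2 (add !s):
            ○ open, literals {s=0, u=1}.
      branch 2.2 (add r):
        ○ open, literals {r=1, u=1}.
2 branches closed, 4 open.
Each open branch fixes some atoms; the unmentioned ones are free. Counting distinct full assignments: branch {p=1, r=0, s=1, u=0} (q, t) contributes 4 new; branch {p=0, q=1, u=1} (r, s, t) contributes 8 new; branch {s=0, u=1} (r, p, q, t) contributes 12 new; branch {r=1, u=1} (s, p, q, t) contributes 6 new. Total: 30.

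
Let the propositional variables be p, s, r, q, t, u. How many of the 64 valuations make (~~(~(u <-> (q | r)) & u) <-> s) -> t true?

48

Initial set: {((~~(~(u <-> (q | r)) & u) <-> s) -> t)}.
((~~(~(u <-> (q | r)) & u) <-> s) -> t): β-rule — branch into ~(~~(~(u <-> (q | r)) & u) <-> s)  //  t.
  branch 1 (add ~(~~(~(u <-> (q | r)) & u) <-> s)):
    ~(~~(~(u <-> (q | r)) & u) <-> s): β-rule — branch into ~~(~(u <-> (q | r)) & u), ~s  //  ~~~(~(u <-> (q | r)) & u), s.
      branch 1.1 (add ~~(~(u <-> (q | r)) & u), ~s):
        ~~(~(u <-> (q | r)) & u): drop double negation, giving (~(u <-> (q | r)) & u).
        (~(u <-> (q | r)) & u): α-rule — add ~(u <-> (q | r)), u.
        ~(u <-> (q | r)): β-rule — branch into u, ~(q | r)  //  ~u, (q | r).
          branch 1.1.1 (add u, ~(q | r)):
            ~(q | r): α-rule — add ~q, ~r.
            ○ open, literals {q=0, r=0, s=0, u=1}.
          branch 1.1.2 (add ~u, (q | r)):
            × closes — contains both u and ~u.
      branch 1.2 (add ~~~(~(u <-> (q | r)) & u), s):
        ~~~(~(u <-> (q | r)) & u): drop double negation, giving ~(~(u <-> (q | r)) & u).
        ~(~(u <-> (q | r)) & u): β-rule — branch into ~~(u <-> (q | r))  //  ~u.
          branch 1.2.1 (add ~~(u <-> (q | r))):
            ~~(u <-> (q | r)): β-rule — branch into u, (q | r)  //  ~u, ~(q | r).
              branch 1.2.1.1 (add u, (q | r)):
                (q | r): β-rule — branch into q  //  r.
                  branch 1.2.1.1.1 (add q):
                    ○ open, literals {q=1, s=1, u=1}.
                  branch 1.2.1.1.2 (add r):
                    ○ open, literals {r=1, s=1, u=1}.
              branch 1.2.1.2 (add ~u, ~(q | r)):
                ~(q | r): α-rule — add ~q, ~r.
                ○ open, literals {q=0, r=0, s=1, u=0}.
          branch 1.2.2 (add ~u):
            ○ open, literals {s=1, u=0}.
  branch 2 (add t):
    ○ open, literals {t=1}.
1 branch closed, 6 open.
Each open branch fixes some atoms; the unmentioned ones are free. Counting distinct full assignments: branch {q=0, r=0, s=0, u=1} (p, t) contributes 4 new; branch {q=1, s=1, u=1} (p, r, t) contributes 8 new; branch {r=1, s=1, u=1} (p, q, t) contributes 4 new; branch {q=0, r=0, s=1, u=0} (p, t) contributes 4 new; branch {s=1, u=0} (p, r, q, t) contributes 12 new; branch {t=1} (p, s, r, q, u) contributes 16 new. Total: 48.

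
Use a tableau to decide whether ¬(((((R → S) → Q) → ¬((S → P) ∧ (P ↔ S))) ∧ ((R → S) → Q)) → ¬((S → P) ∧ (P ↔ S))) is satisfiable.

Initial set: {¬(((((R → S) → Q) → ¬((S → P) ∧ (P ↔ S))) ∧ ((R → S) → Q)) → ¬((S → P) ∧ (P ↔ S)))}.
¬(((((R → S) → Q) → ¬((S → P) ∧ (P ↔ S))) ∧ ((R → S) → Q)) → ¬((S → P) ∧ (P ↔ S))): α-rule — add ((((R → S) → Q) → ¬((S → P) ∧ (P ↔ S))) ∧ ((R → S) → Q)), ¬¬((S → P) ∧ (P ↔ S)).
((((R → S) → Q) → ¬((S → P) ∧ (P ↔ S))) ∧ ((R → S) → Q)): α-rule — add (((R → S) → Q) → ¬((S → P) ∧ (P ↔ S))), ((R → S) → Q).
¬¬((S → P) ∧ (P ↔ S)): α-rule — add (S → P), (P ↔ S).
(((R → S) → Q) → ¬((S → P) ∧ (P ↔ S))): β-rule — branch into ¬((R → S) → Q)  //  ¬((S → P) ∧ (P ↔ S)).
  branch 1 (add ¬((R → S) → Q)):
    ¬((R → S) → Q): α-rule — add (R → S), ¬Q.
    ((R → S) → Q): β-rule — branch into ¬(R → S)  //  Q.
      branch 1.1 (add ¬(R → S)):
        ¬(R → S): α-rule — add R, ¬S.
        (S → P): β-rule — branch into ¬S  //  P.
          branch 1.1.1 (add ¬S):
            (P ↔ S): β-rule — branch into P, S  //  ¬P, ¬S.
              branch 1.1.1.1 (add P, S):
                × closes — contains both S and ¬S.
              branch 1.1.1.2 (add ¬P, ¬S):
                (R → S): β-rule — branch into ¬R  //  S.
                  branch 1.1.1.2.1 (add ¬R):
                    × closes — contains both R and ¬R.
                  branch 1.1.1.2.2 (add S):
                    × closes — contains both S and ¬S.
          branch 1.1.2 (add P):
            (P ↔ S): β-rule — branch into P, S  //  ¬P, ¬S.
              branch 1.1.2.1 (add P, S):
                × closes — contains both S and ¬S.
              branch 1.1.2.2 (add ¬P, ¬S):
                × closes — contains both P and ¬P.
      branch 1.2 (add Q):
        × closes — contains both Q and ¬Q.
  branch 2 (add ¬((S → P) ∧ (P ↔ S))):
    ((R → S) → Q): β-rule — branch into ¬(R → S)  //  Q.
      branch 2.1 (add ¬(R → S)):
        ¬(R → S): α-rule — add R, ¬S.
        (S → P): β-rule — branch into ¬S  //  P.
          branch 2.1.1 (add ¬S):
            (P ↔ S): β-rule — branch into P, S  //  ¬P, ¬S.
              branch 2.1.1.1 (add P, S):
                × closes — contains both S and ¬S.
              branch 2.1.1.2 (add ¬P, ¬S):
                ¬((S → P) ∧ (P ↔ S)): β-rule — branch into ¬(S → P)  //  ¬(P ↔ S).
                  branch 2.1.1.2.1 (add ¬(S → P)):
                    ¬(S → P): α-rule — add S, ¬P.
                    × closes — contains both S and ¬S.
                  branch 2.1.1.2.2 (add ¬(P ↔ S)):
                    ¬(P ↔ S): β-rule — branch into P, ¬S  //  ¬P, S.
                      branch 2.1.1.2.2.1 (add P, ¬S):
                        × closes — contains both P and ¬P.
                      branch 2.1.1.2.2.2 (add ¬P, S):
                        × closes — contains both S and ¬S.
          branch 2.1.2 (add P):
            (P ↔ S): β-rule — branch into P, S  //  ¬P, ¬S.
              branch 2.1.2.1 (add P, S):
                × closes — contains both S and ¬S.
              branch 2.1.2.2 (add ¬P, ¬S):
                × closes — contains both P and ¬P.
      branch 2.2 (add Q):
        (S → P): β-rule — branch into ¬S  //  P.
          branch 2.2.1 (add ¬S):
            (P ↔ S): β-rule — branch into P, S  //  ¬P, ¬S.
              branch 2.2.1.1 (add P, S):
                × closes — contains both S and ¬S.
              branch 2.2.1.2 (add ¬P, ¬S):
                ¬((S → P) ∧ (P ↔ S)): β-rule — branch into ¬(S → P)  //  ¬(P ↔ S).
                  branch 2.2.1.2.1 (add ¬(S → P)):
                    ¬(S → P): α-rule — add S, ¬P.
                    × closes — contains both S and ¬S.
                  branch 2.2.1.2.2 (add ¬(P ↔ S)):
                    ¬(P ↔ S): β-rule — branch into P, ¬S  //  ¬P, S.
                      branch 2.2.1.2.2.1 (add P, ¬S):
                        × closes — contains both P and ¬P.
                      branch 2.2.1.2.2.2 (add ¬P, S):
                        × closes — contains both S and ¬S.
          branch 2.2.2 (add P):
            (P ↔ S): β-rule — branch into P, S  //  ¬P, ¬S.
              branch 2.2.2.1 (add P, S):
                ¬((S → P) ∧ (P ↔ S)): β-rule — branch into ¬(S → P)  //  ¬(P ↔ S).
                  branch 2.2.2.1.1 (add ¬(S → P)):
                    ¬(S → P): α-rule — add S, ¬P.
                    × closes — contains both P and ¬P.
                  branch 2.2.2.1.2 (add ¬(P ↔ S)):
                    ¬(P ↔ S): β-rule — branch into P, ¬S  //  ¬P, S.
                      branch 2.2.2.1.2.1 (add P, ¬S):
                        × closes — contains both S and ¬S.
                      branch 2.2.2.1.2.2 (add ¬P, S):
                        × closes — contains both P and ¬P.
              branch 2.2.2.2 (add ¬P, ¬S):
                × closes — contains both P and ¬P.
All 20 branches close.
Every branch closed; the formula is unsatisfiable.

Unsatisfiable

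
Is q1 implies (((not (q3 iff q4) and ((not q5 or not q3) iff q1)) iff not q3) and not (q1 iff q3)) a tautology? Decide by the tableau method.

Assume the negation and expand:
Initial set: {not (q1 implies (((not (q3 iff q4) and ((not q5 or not q3) iff q1)) iff not q3) and not (q1 iff q3)))}.
not (q1 implies (((not (q3 iff q4) and ((not q5 or not q3) iff q1)) iff not q3) and not (q1 iff q3))): α-rule — add q1, not (((not (q3 iff q4) and ((not q5 or not q3) iff q1)) iff not q3) and not (q1 iff q3)).
not (((not (q3 iff q4) and ((not q5 or not q3) iff q1)) iff not q3) and not (q1 iff q3)): β-rule — branch into not ((not (q3 iff q4) and ((not q5 or not q3) iff q1)) iff not q3)  //  not not (q1 iff q3).
  branch 1 (add not ((not (q3 iff q4) and ((not q5 or not q3) iff q1)) iff not q3)):
    not ((not (q3 iff q4) and ((not q5 or not q3) iff q1)) iff not q3): β-rule — branch into (not (q3 iff q4) and ((not q5 or not q3) iff q1)), not not q3  //  not (not (q3 iff q4) and ((not q5 or not q3) iff q1)), not q3.
      branch 1.1 (add (not (q3 iff q4) and ((not q5 or not q3) iff q1)), not not q3):
        (not (q3 iff q4) and ((not q5 or not q3) iff q1)): α-rule — add not (q3 iff q4), ((not q5 or not q3) iff q1).
        not (q3 iff q4): β-rule — branch into q3, not q4  //  not q3, q4.
          branch 1.1.1 (add q3, not q4):
            ((not q5 or not q3) iff q1): β-rule — branch into (not q5 or not q3), q1  //  not (not q5 or not q3), not q1.
              branch 1.1.1.1 (add (not q5 or not q3), q1):
                (not q5 or not q3): β-rule — branch into not q5  //  not q3.
                  branch 1.1.1.1.1 (add not q5):
                    ○ open, literals {q1=1, q3=1, q4=0, q5=0}.
                  branch 1.1.1.1.2 (add not q3):
                    × closes — contains both q3 and not q3.
              branch 1.1.1.2 (add not (not q5 or not q3), not q1):
                × closes — contains both q1 and not q1.
          branch 1.1.2 (add not q3, q4):
            × closes — contains both q3 and not q3.
      branch 1.2 (add not (not (q3 iff q4) and ((not q5 or not q3) iff q1)), not q3):
        not (not (q3 iff q4) and ((not q5 or not q3) iff q1)): β-rule — branch into not not (q3 iff q4)  //  not ((not q5 or not q3) iff q1).
          branch 1.2.1 (add not not (q3 iff q4)):
            not not (q3 iff q4): β-rule — branch into q3, q4  //  not q3, not q4.
              branch 1.2.1.1 (add q3, q4):
                × closes — contains both q3 and not q3.
              branch 1.2.1.2 (add not q3, not q4):
                ○ open, literals {q1=1, q3=0, q4=0}.
          branch 1.2.2 (add not ((not q5 or not q3) iff q1)):
            not ((not q5 or not q3) iff q1): β-rule — branch into (not q5 or not q3), not q1  //  not (not q5 or not q3), q1.
              branch 1.2.2.1 (add (not q5 or not q3), not q1):
                × closes — contains both q1 and not q1.
              branch 1.2.2.2 (add not (not q5 or not q3), q1):
                not (not q5 or not q3): α-rule — add not not q5, not not q3.
                × closes — contains both q3 and not q3.
  branch 2 (add not not (q1 iff q3)):
    not not (q1 iff q3): β-rule — branch into q1, q3  //  not q1, not q3.
      branch 2.1 (add q1, q3):
        ○ open, literals {q1=1, q3=1}.
      branch 2.2 (add not q1, not q3):
        × closes — contains both q1 and not q1.
7 branches closed, 3 open.
An open branch gives a countermodel: q1=1, q3=1, q4=0, q5=0 (unmentioned atoms arbitrary); under it the original formula is false.

Not valid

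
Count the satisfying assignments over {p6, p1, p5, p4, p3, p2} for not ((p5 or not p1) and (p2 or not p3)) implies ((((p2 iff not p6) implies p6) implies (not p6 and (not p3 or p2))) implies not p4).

Initial set: {T (not ((p5 or not p1) and (p2 or not p3)) implies ((((p2 iff not p6) implies p6) implies (not p6 and (not p3 or p2))) implies not p4))}.
T (not ((p5 or not p1) and (p2 or not p3)) implies ((((p2 iff not p6) implies p6) implies (not p6 and (not p3 or p2))) implies not p4)): β-rule — branch into F not ((p5 or not p1) and (p2 or not p3))  //  T ((((p2 iff not p6) implies p6) implies (not p6 and (not p3 or p2))) implies not p4).
  branch 1 (add F not ((p5 or not p1) and (p2 or not p3))):
    F not ((p5 or not p1) and (p2 or not p3)): α-rule — add T (p5 or not p1), T (p2 or not p3).
    T (p5 or not p1): β-rule — branch into T p5  //  T not p1.
      branch 1.1 (add T p5):
        T (p2 or not p3): β-rule — branch into T p2  //  T not p3.
          branch 1.1.1 (add T p2):
            ○ open, literals {p2=true, p5=true}.
          branch 1.1.2 (add T not p3):
            ○ open, literals {p3=false, p5=true}.
      branch 1.2 (add T not p1):
        T (p2 or not p3): β-rule — branch into T p2  //  T not p3.
          branch 1.2.1 (add T p2):
            ○ open, literals {p1=false, p2=true}.
          branch 1.2.2 (add T not p3):
            ○ open, literals {p1=false, p3=false}.
  branch 2 (add T ((((p2 iff not p6) implies p6) implies (not p6 and (not p3 or p2))) implies not p4)):
    T ((((p2 iff not p6) implies p6) implies (not p6 and (not p3 or p2))) implies not p4): β-rule — branch into F (((p2 iff not p6) implies p6) implies (not p6 and (not p3 or p2)))  //  T not p4.
      branch 2.1 (add F (((p2 iff not p6) implies p6) implies (not p6 and (not p3 or p2)))):
        F (((p2 iff not p6) implies p6) implies (not p6 and (not p3 or p2))): α-rule — add T ((p2 iff not p6) implies p6), F (not p6 and (not p3 or p2)).
        T ((p2 iff not p6) implies p6): β-rule — branch into F (p2 iff not p6)  //  T p6.
          branch 2.1.1 (add F (p2 iff not p6)):
            F (not p6 and (not p3 or p2)): β-rule — branch into F not p6  //  F (not p3 or p2).
              branch 2.1.1.1 (add F not p6):
                F (p2 iff not p6): β-rule — branch into T p2, F not p6  //  F p2, T not p6.
                  branch 2.1.1.1.1 (add T p2, F not p6):
                    ○ open, literals {p2=true, p6=true}.
                  branch 2.1.1.1.2 (add F p2, T not p6):
                    × closes — contains both p6 and not p6.
              branch 2.1.1.2 (add F (not p3 or p2)):
                F (not p3 or p2): α-rule — add F not p3, F p2.
                F (p2 iff not p6): β-rule — branch into T p2, F not p6  //  F p2, T not p6.
                  branch 2.1.1.2.1 (add T p2, F not p6):
                    × closes — contains both p2 and not p2.
                  branch 2.1.1.2.2 (add F p2, T not p6):
                    ○ open, literals {p2=false, p3=true, p6=false}.
          branch 2.1.2 (add T p6):
            F (not p6 and (not p3 or p2)): β-rule — branch into F not p6  //  F (not p3 or p2).
              branch 2.1.2.1 (add F not p6):
                ○ open, literals {p6=true}.
              branch 2.1.2.2 (add F (not p3 or p2)):
                F (not p3 or p2): α-rule — add F not p3, F p2.
                ○ open, literals {p2=false, p3=true, p6=true}.
      branch 2.2 (add T not p4):
        ○ open, literals {p4=false}.
2 branches closed, 9 open.
Each open branch fixes some atoms; the unmentioned ones are free. Counting distinct full assignments: branch {p2=true, p5=true} (p6, p1, p4, p3) contributes 16 new; branch {p3=false, p5=true} (p6, p1, p4, p2) contributes 8 new; branch {p1=false, p2=true} (p6, p5, p4, p3) contributes 8 new; branch {p1=false, p3=false} (p6, p5, p4, p2) contributes 4 new; branch {p2=true, p6=true} (p1, p5, p4, p3) contributes 4 new; branch {p2=false, p3=true, p6=false} (p1, p5, p4) contributes 8 new; branch {p6=true} (p1, p5, p4, p3, p2) contributes 10 new; branch {p2=false, p3=true, p6=true} (p1, p5, p4) contributes 0 new; branch {p4=false} (p6, p1, p5, p3, p2) contributes 3 new. Total: 61.

61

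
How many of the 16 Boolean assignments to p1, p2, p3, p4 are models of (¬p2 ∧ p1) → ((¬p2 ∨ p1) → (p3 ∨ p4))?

15

Initial set: {((¬p2 ∧ p1) → ((¬p2 ∨ p1) → (p3 ∨ p4)))}.
((¬p2 ∧ p1) → ((¬p2 ∨ p1) → (p3 ∨ p4))): β-rule — branch into ¬(¬p2 ∧ p1)  //  ((¬p2 ∨ p1) → (p3 ∨ p4)).
  branch 1 (add ¬(¬p2 ∧ p1)):
    ¬(¬p2 ∧ p1): β-rule — branch into ¬¬p2  //  ¬p1.
      branch 1.1 (add ¬¬p2):
        ○ open, literals {p2=T}.
      branch 1.2 (add ¬p1):
        ○ open, literals {p1=F}.
  branch 2 (add ((¬p2 ∨ p1) → (p3 ∨ p4))):
    ((¬p2 ∨ p1) → (p3 ∨ p4)): β-rule — branch into ¬(¬p2 ∨ p1)  //  (p3 ∨ p4).
      branch 2.1 (add ¬(¬p2 ∨ p1)):
        ¬(¬p2 ∨ p1): α-rule — add ¬¬p2, ¬p1.
        ○ open, literals {p1=F, p2=T}.
      branch 2.2 (add (p3 ∨ p4)):
        (p3 ∨ p4): β-rule — branch into p3  //  p4.
          branch 2.2.1 (add p3):
            ○ open, literals {p3=T}.
          branch 2.2.2 (add p4):
            ○ open, literals {p4=T}.
0 branches closed, 5 open.
Each open branch fixes some atoms; the unmentioned ones are free. Counting distinct full assignments: branch {p2=T} (p1, p3, p4) contributes 8 new; branch {p1=F} (p2, p3, p4) contributes 4 new; branch {p1=F, p2=T} (p3, p4) contributes 0 new; branch {p3=T} (p1, p2, p4) contributes 2 new; branch {p4=T} (p1, p2, p3) contributes 1 new. Total: 15.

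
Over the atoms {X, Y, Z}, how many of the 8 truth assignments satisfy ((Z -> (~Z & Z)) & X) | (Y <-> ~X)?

Initial set: {T (((Z -> (~Z & Z)) & X) | (Y <-> ~X))}.
T (((Z -> (~Z & Z)) & X) | (Y <-> ~X)): β-rule — branch into T ((Z -> (~Z & Z)) & X)  //  T (Y <-> ~X).
  branch 1 (add T ((Z -> (~Z & Z)) & X)):
    T ((Z -> (~Z & Z)) & X): α-rule — add T (Z -> (~Z & Z)), T X.
    T (Z -> (~Z & Z)): β-rule — branch into F Z  //  T (~Z & Z).
      branch 1.1 (add F Z):
        ○ open, literals {X=1, Z=0}.
      branch 1.2 (add T (~Z & Z)):
        T (~Z & Z): α-rule — add T ~Z, T Z.
        × closes — contains both Z and ~Z.
  branch 2 (add T (Y <-> ~X)):
    T (Y <-> ~X): β-rule — branch into T Y, T ~X  //  F Y, F ~X.
      branch 2.1 (add T Y, T ~X):
        ○ open, literals {X=0, Y=1}.
      branch 2.2 (add F Y, F ~X):
        ○ open, literals {X=1, Y=0}.
1 branch closed, 3 open.
Each open branch fixes some atoms; the unmentioned ones are free. Counting distinct full assignments: branch {X=1, Z=0} (Y) contributes 2 new; branch {X=0, Y=1} (Z) contributes 2 new; branch {X=1, Y=0} (Z) contributes 1 new. Total: 5.

5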